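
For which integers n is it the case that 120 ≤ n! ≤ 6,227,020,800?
n! is strictly increasing; 5! = 120 and 13! = 6,227,020,800, so valid n = 5, 6, 7, 8, 9, 10, 11, 12, 13.
Final answer: 5, 6, 7, 8, 9, 10, 11, 12, 13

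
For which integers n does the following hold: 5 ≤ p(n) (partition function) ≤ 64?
4, 5, 6, 7, 8, 9, 10, 11
Tabulating p(n) via p(n) = p(n−1) + p(n−2) − p(n−5) − p(n−7) + …: p(3)=3; p(4)=5; p(5)=7; p(6)=11; p(7)=15; p(8)=22; p(9)=30; p(10)=42; p(11)=56; p(12)=77. So valid n = 4, 5, 6, 7, 8, 9, 10, 11.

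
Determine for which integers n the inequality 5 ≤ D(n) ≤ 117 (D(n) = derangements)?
4, 5

Working:
Using D(n) = (n−1)[D(n−1) + D(n−2)] with D(1)=0, D(2)=1: D(3)=2; D(4)=9; D(5)=44; D(6)=265. So valid n = 4, 5.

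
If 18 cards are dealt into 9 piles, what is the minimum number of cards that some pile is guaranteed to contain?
2

Reasoning: Pigeonhole: ⌈18/9⌉ = 2.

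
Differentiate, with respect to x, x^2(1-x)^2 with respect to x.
2x^1(1-x)^2 - 2x^2(1-x)^1

Solution: Product rule: 2x^{1}(1-x)^{2} + x^2·(-2)(1-x)^{1}.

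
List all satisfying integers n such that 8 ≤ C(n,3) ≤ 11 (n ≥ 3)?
C(4,3)=4; C(5,3)=10; C(6,3)=20. So valid n = 5.

Answer: 5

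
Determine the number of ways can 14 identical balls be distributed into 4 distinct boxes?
680

Reasoning: C(14+4-1, 4-1) = C(17, 3) = 680.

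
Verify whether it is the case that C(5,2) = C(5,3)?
True

Symmetry C(n,k) = C(n,n-k): C(5,2) = 10 and C(5,3) = 10. Both sides agree, so the statement holds.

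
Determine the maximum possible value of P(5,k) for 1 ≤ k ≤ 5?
120

Working:
P(5,k) increases in k, so maximum at k = 5: 5! = 120.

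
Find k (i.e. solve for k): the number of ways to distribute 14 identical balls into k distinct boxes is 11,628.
Stars and bars: the count is C(14+k−1, k−1), increasing in k. k=4: C(17,3) = 680, k=5: C(18,4) = 3,060, k=6: C(19,5) = 11,628 ✓. So k = 6.

Answer: 6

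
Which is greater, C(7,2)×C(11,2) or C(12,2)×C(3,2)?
C(7,2)×C(11,2)

Working:
C(7,2)×C(11,2)=1,155, C(12,2)×C(3,2)=198.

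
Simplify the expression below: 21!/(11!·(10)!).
This is C(21,11) = 352,716.

Answer: 352,716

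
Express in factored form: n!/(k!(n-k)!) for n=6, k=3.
This is the binomial coefficient C(6,3) = 20.

Answer: C(6,3) = 20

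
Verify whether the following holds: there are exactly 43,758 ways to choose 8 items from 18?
True

Working:
C(18,8) = 43,758.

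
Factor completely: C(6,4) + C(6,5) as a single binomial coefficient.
C(7,5)
By Pascal's identity: C(6,4) + C(6,5) = C(7,5) = 21.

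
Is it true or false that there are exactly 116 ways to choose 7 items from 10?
C(10,7) = 120 ≠ 116.

Answer: False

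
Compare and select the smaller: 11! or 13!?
11!

Explanation: 11!=39,916,800, 13!=6,227,020,800. 13! > 11!.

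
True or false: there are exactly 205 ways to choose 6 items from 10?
False
C(10,6) = 210 ≠ 205.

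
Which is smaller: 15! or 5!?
15!=1,307,674,368,000, 5!=120. 15! > 5!.
Final answer: 5!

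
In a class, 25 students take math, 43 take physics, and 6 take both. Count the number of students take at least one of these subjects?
|A∪B| = |A|+|B|-|A∩B| = 25+43-6 = 62.
Final answer: 62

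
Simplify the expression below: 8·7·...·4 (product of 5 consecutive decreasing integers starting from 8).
6,720

This is P(8,5) = 8!/(3)! = 6,720.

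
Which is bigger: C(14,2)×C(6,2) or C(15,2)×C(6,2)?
C(15,2)×C(6,2)

Reasoning: C(14,2)×C(6,2)=1,365, C(15,2)×C(6,2)=1,575.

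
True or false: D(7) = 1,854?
Derangements of 7 elements: D(7) = (7-1)·[D(6) + D(5)] = 6·[265 + 44] = 1,854.

Answer: True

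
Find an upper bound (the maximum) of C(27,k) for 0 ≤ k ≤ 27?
20,058,300

Explanation: Maximum at k = 13 or k = 14: C(27,13) = 20,058,300.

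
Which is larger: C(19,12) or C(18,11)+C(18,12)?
Equal

Explanation: By Pascal's identity: C(19,12) = C(18,11)+C(18,12) = 50,388. Equal.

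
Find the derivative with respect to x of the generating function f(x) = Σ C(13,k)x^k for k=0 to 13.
Term-by-term differentiation gives Σ k·C(13,k)x^{k-1} for k=1 to 13.
Final answer: Σ k·C(13,k)x^(k-1) for k=1 to 13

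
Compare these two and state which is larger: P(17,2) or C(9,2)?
P(17,2)

Solution: P(17,2)=272, C(9,2)=36.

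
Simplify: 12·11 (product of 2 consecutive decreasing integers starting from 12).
132

Working:
This is P(12,2) = 12!/(10)! = 132.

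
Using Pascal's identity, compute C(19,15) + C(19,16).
4,845

Explanation: C(19,15) + C(19,16) = C(20,16) = 4,845.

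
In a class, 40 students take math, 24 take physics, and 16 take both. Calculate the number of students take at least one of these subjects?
48
|A∪B| = |A|+|B|-|A∩B| = 40+24-16 = 48.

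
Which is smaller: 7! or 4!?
4!

7!=5,040, 4!=24. 7! > 4!.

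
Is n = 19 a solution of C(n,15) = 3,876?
Yes

C(19,15) = 19·18·17·16·15·14·13·12·11·10·9·8·7·6·5/15! = 5,068,545,850,368,000/1,307,674,368,000 = 3,876, which equals 3,876.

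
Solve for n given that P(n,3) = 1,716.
13

Working:
P(n,3) = n(n−1)(n−2) is increasing in n; n(n−1)(n−2) ≈ (n−1)^3 = 1,716 gives n ≈ 13.0. Check: P(11,3) = 990, P(12,3) = 1,320, P(13,3) = 1,716 ✓. So n = 13.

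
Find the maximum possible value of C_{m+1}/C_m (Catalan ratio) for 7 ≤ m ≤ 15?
62/17

Solution: C_{m+1}/C_m = 2(2m+1)/(m+2), which increases with m. Maximum at m = 15: 2·31/17 = 62/17.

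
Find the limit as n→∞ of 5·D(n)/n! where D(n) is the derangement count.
5/e

Solution: D(n)/n! → 1/e, so 5·D(n)/n! → 5/e.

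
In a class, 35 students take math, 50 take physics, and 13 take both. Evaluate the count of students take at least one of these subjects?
72

|A∪B| = |A|+|B|-|A∩B| = 35+50-13 = 72.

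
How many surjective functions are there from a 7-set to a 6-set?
15,120

Onto functions = 6! × S(7,6)
First compute S(7,6) via recurrence:
Using the Stirling recurrence: S(n,k) = k·S(n-1,k) + S(n-1,k-1)
S(7,6) = 6·S(6,6) + S(6,5)
         = 6·1 + 15
         = 6 + 15
         = 21
Then: 720 × 21 = 15,120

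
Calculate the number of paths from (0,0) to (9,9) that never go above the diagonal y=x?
4,862

Reasoning: Counted by the Catalan number C_9: C_9 = C(18,9)/(9+1) = 48,620/10 = 4,862.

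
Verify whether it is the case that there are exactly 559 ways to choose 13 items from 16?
False
C(16,13) = 560 ≠ 559.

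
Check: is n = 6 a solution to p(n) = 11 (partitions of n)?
Yes

Working:
Pentagonal recurrence p(n) = p(n−1) + p(n−2) − p(n−5) − p(n−7) + …: p(6) = p(5) + p(4) − p(1) = 7 + 5 − 1 = 11, which equals 11.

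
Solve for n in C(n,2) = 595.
35

Explanation: C(n,2) = n(n−1)/2! is increasing in n, and n(n−1) = 2!·595 = 1,190 ≈ (n−0.5)^2 gives n ≈ 35.0. Check: C(33,2) = 528, C(34,2) = 561, C(35,2) = 595 ✓. So n = 35.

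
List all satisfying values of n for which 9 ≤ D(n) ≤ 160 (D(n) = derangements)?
4, 5

Using D(n) = (n−1)[D(n−1) + D(n−2)] with D(1)=0, D(2)=1: D(3)=2; D(4)=9; D(5)=44; D(6)=265. So valid n = 4, 5.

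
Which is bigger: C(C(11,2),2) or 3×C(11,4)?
C(C(11,2),2)=1,485, 3×C(11,4)=990.
Final answer: C(C(11,2),2)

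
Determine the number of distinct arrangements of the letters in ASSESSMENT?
Word has 10 letters (A=1, S=4, E=2, M=1, N=1, T=1). Arrangements: 10!/Π(k!) = 75,600.

Answer: 75,600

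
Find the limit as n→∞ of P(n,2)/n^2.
1

P(n,2) = n(n-1) ≈ n^2 for large n. Limit = 1.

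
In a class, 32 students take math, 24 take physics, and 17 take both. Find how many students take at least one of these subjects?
|A∪B| = |A|+|B|-|A∩B| = 32+24-17 = 39.

Answer: 39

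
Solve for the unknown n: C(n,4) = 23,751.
29
C(n,4) = n(n−1)(n−2)(n−3)/4! is increasing in n, and n(n−1)(n−2)(n−3) = 4!·23,751 = 570,024 ≈ (n−1.5)^4 gives n ≈ 29.0. Check: C(27,4) = 17,550, C(28,4) = 20,475, C(29,4) = 23,751 ✓. So n = 29.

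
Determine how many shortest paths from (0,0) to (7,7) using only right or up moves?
3,432
Choose 7 rights from 14 moves: C(14,7) = 3,432.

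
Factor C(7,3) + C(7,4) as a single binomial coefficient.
By Pascal's identity: C(7,3) + C(7,4) = C(8,4) = 70.
Final answer: C(8,4)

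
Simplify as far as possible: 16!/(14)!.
240

Reasoning: This equals 16×15 = 240.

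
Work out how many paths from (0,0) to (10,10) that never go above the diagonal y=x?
16,796
Counted by the Catalan number C_10: C_10 = C(20,10)/(10+1) = 184,756/11 = 16,796.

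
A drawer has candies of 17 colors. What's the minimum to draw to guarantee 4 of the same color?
52

Reasoning: Worst case: 3 of each = 51. One more: 52.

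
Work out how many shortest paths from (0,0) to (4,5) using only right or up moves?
126

Reasoning: Choose 4 rights from 9 moves: C(9,4) = 126.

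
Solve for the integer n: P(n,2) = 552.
24

Solution: P(n,2) = n(n−1) is increasing in n; n(n−1) ≈ (n−0.5)^2 = 552 gives n ≈ 24.0. Check: P(22,2) = 462, P(23,2) = 506, P(24,2) = 552 ✓. So n = 24.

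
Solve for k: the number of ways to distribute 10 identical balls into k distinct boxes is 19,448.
Stars and bars: the count is C(10+k−1, k−1), increasing in k. k=6: C(15,5) = 3,003, k=7: C(16,6) = 8,008, k=8: C(17,7) = 19,448 ✓. So k = 8.

Answer: 8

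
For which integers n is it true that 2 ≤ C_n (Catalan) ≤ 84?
C_1=1; C_2=2; C_3=5; C_4=14; C_5=42; C_6=132. So valid n = 2, 3, 4, 5.
Final answer: 2, 3, 4, 5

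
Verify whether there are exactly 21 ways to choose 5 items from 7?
C(7,5) = 21.
Final answer: True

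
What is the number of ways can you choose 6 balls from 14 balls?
3,003

Solution: C(14,6) = 14! / (6! × (14-6)!)
         = 14! / (6! × 8!)
         = 3,003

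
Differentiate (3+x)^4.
4(3+x)^3

Solution: Using the power rule: d/dx (3+x)^4 = 4(3+x)^{3}.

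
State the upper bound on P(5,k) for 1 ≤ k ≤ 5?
120

P(5,k) increases in k, so maximum at k = 5: 5! = 120.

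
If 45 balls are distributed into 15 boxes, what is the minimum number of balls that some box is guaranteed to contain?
3

Reasoning: Pigeonhole: ⌈45/15⌉ = 3.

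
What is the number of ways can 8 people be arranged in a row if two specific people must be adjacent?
10,080

Explanation: Treat pair as unit: (8-1)! arrangements × 2 internal orders = 10,080.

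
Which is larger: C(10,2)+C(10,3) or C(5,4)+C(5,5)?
C(10,2)+C(10,3)

Solution: First=165, Second=6.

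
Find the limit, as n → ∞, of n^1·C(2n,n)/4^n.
∞

C(2n,n) ~ 4^n/√(πn), so n^1·C(2n,n)/4^n ~ n^(1 − 1/2)/√π → ∞.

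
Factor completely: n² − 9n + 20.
(n − 4)(n − 5)

Explanation: Seek roots whose sum is 9 and product is 20: (4, 5). So n² − 9n + 20 = (n − 4)(n − 5).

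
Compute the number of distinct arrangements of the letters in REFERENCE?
7,560

Solution: Word has 9 letters (R=2, E=4, F=1, N=1, C=1). Arrangements: 9!/Π(k!) = 7,560.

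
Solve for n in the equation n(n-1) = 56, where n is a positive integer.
8

Explanation: n² − n − 56 = 0, so n = (1 ± √(1 + 4·56))/2 = (1 ± √225)/2 = (1 ± 15)/2, i.e. n = 8 or n = -7. Taking the positive root, n = 8 (check: 8×7 = 56).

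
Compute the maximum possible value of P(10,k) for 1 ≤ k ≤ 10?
3,628,800

Reasoning: P(10,k) increases in k, so maximum at k = 10: 10! = 3,628,800.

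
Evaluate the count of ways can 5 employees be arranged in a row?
Arrangements of 5 distinct objects: 5! = 120.

Answer: 120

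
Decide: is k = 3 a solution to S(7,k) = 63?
No

Working:
S(7,3) = 3·S(6,3) + S(6,2) = 3·90 + 31 = 301, which does not equal 63.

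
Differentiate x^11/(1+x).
(11x^10(1+x) - x^11)/(1+x)²

Solution: Quotient rule: [11x^{10}(1+x) - x^11]/(1+x)².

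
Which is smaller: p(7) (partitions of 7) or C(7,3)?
Pentagonal recurrence p(n) = p(n−1) + p(n−2) − p(n−5) − p(n−7) + …: p(7) = p(6) + p(5) − p(2) − p(0) = 11 + 7 − 2 − 1 = 15; C(7,3) = 35.

Answer: p(7)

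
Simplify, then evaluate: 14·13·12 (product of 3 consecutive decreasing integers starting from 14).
2,184

Working:
This is P(14,3) = 14!/(11)! = 2,184.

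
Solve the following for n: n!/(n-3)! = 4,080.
n!/(n-3)! = n×(n-1)×(n-2), a product of 3 consecutive integers ≈ (n−1)^3. 4,080^(1/3) + 1 ≈ 17.0; check n = 17: 17×16×15 = 4,080 ✓. So n = 17.
Final answer: 17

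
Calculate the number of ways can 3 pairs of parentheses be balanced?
5

Solution: Using the Catalan number formula: C_n = C(2n, n) / (n+1)
C_3 = C(6, 3) / (3+1)
     = 20 / 4
     = 5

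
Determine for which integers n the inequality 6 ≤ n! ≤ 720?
3, 4, 5, 6

Reasoning: n! is strictly increasing; 3! = 6 and 6! = 720, so valid n = 3, 4, 5, 6.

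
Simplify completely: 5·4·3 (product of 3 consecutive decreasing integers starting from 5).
This is P(5,3) = 5!/(2)! = 60.

Answer: 60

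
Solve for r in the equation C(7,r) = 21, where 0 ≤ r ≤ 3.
2

Explanation: C(7,r) is increasing for 0 ≤ r ≤ 3. Stepping up (C(7,r+1) = C(7,r)·(7−r)/(r+1)): C(7,1) = 7, C(7,2) = 21 ✓. So r = 2.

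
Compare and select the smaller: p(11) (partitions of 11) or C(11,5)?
p(11)

Solution: Pentagonal recurrence p(n) = p(n−1) + p(n−2) − p(n−5) − p(n−7) + …: p(11) = p(10) + p(9) − p(6) − p(4) = 42 + 30 − 11 − 5 = 56; C(11,5) = 462.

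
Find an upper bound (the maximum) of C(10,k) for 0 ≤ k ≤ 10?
252

Explanation: Maximum at k = 5: C(10,5) = 252.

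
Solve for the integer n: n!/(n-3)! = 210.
7

Reasoning: n!/(n-3)! = n×(n-1)×(n-2), a product of 3 consecutive integers ≈ (n−1)^3. 210^(1/3) + 1 ≈ 6.9; check n = 7: 7×6×5 = 210 ✓. So n = 7.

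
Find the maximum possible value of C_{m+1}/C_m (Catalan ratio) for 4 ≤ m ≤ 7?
10/3

Working:
C_{m+1}/C_m = 2(2m+1)/(m+2), which increases with m. Maximum at m = 7: 2·15/9 = 10/3.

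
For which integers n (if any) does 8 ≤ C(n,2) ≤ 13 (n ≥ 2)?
5
C(4,2)=6; C(5,2)=10; C(6,2)=15. So valid n = 5.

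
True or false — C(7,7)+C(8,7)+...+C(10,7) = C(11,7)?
False

Reasoning: Hockey stick identity gives Σ = C(11,8) = 165; RHS C(11,7) = 330.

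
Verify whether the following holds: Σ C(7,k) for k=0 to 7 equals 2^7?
True

Working:
Binomial theorem: Σ C(7,k) = (1+1)^7 = 2^7 = 128; RHS 2^7 = 128.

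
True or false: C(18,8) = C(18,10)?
C(18,8) = C(18,18-8) by the symmetry property; both equal 43,758.

Answer: True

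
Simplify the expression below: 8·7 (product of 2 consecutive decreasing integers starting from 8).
56
This is P(8,2) = 8!/(6)! = 56.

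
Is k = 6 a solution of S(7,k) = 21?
S(7,6) = 6·S(6,6) + S(6,5) = 6·1 + 15 = 21, which equals 21.
Final answer: Yes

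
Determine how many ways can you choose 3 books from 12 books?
220

Solution: C(12,3) = 12! / (3! × (12-3)!)
         = 12! / (3! × 9!)
         = 220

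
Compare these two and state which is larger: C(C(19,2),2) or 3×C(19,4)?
C(C(19,2),2)

Solution: C(C(19,2),2)=14,535, 3×C(19,4)=11,628.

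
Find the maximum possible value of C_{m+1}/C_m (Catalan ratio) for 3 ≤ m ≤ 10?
C_{m+1}/C_m = 2(2m+1)/(m+2), which increases with m. Maximum at m = 10: 2·21/12 = 7/2.
Final answer: 7/2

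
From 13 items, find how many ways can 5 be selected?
1,287

Explanation: C(13,5) = 13! / (5! × (13-5)!)
         = 13! / (5! × 8!)
         = 1,287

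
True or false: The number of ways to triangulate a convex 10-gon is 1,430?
True

Solution: Triangulations of a convex 10-gon are counted by the Catalan number C_8: C_8 = C(16,8)/(8+1) = 12,870/9 = 1,430.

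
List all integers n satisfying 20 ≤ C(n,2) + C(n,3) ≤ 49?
C(4,2)+C(4,3)=10; C(5,2)+C(5,3)=20; C(6,2)+C(6,3)=35; C(7,2)+C(7,3)=56. So valid n = 5, 6.

Answer: 5, 6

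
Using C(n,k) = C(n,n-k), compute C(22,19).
C(22,19) = C(22,3) = 1,540.
Final answer: 1,540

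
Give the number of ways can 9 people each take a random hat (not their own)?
Using D(n) = (n-1)[D(n-1) + D(n-2)]:
D(9) = (9-1) × [D(8) + D(7)]
      = 8 × [14833 + 1854]
      = 8 × 16687
      = 133,496
Final answer: 133,496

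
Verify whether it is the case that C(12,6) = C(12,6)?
Symmetry C(n,k) = C(n,n-k): C(12,6) = 924 and C(12,6) = 924. Both sides agree, so the statement holds.

Answer: True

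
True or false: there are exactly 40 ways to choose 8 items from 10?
False
C(10,8) = 45 ≠ 40.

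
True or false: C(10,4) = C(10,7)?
C(10,4) = 210 but C(10,7) = 120; symmetry gives C(10,4) = C(10,6), not C(10,7).
Final answer: False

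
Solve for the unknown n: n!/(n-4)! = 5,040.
n!/(n-4)! = n×(n-1)×(n-2)×(n-3), a product of 4 consecutive integers ≈ (n−1.5)^4. 5,040^(1/4) + 1.5 ≈ 9.9; check n = 10: 10×9×8×7 = 5,040 ✓. So n = 10.

Answer: 10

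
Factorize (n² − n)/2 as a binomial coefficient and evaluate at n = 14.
C(n,2); C(14,2) = 91
(n² − n)/2 = n(n−1)/2 = C(n,2). At n = 14: C(14,2) = 91.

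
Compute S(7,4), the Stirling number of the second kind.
Using the Stirling recurrence: S(n,k) = k·S(n-1,k) + S(n-1,k-1)
S(7,4) = 4·S(6,4) + S(6,3)
         = 4·65 + 90
         = 260 + 90
         = 350

Answer: 350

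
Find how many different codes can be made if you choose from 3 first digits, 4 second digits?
12

Reasoning: By the multiplication principle: 3 × 4 = 12.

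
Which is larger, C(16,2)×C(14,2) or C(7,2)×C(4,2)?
C(16,2)×C(14,2)

Explanation: C(16,2)×C(14,2)=10,920, C(7,2)×C(4,2)=126.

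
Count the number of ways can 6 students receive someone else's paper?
265

Using D(n) = (n-1)[D(n-1) + D(n-2)]:
D(6) = (6-1) × [D(5) + D(4)]
      = 5 × [44 + 9]
      = 5 × 53
      = 265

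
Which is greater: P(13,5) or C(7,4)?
P(13,5)
P(13,5)=154,440, C(7,4)=35.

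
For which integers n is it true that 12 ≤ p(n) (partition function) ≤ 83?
7, 8, 9, 10, 11, 12

Solution: Tabulating p(n) via p(n) = p(n−1) + p(n−2) − p(n−5) − p(n−7) + …: p(6)=11; p(7)=15; p(8)=22; p(9)=30; p(10)=42; p(11)=56; p(12)=77; p(13)=101. So valid n = 7, 8, 9, 10, 11, 12.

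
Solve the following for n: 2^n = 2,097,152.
2,097,152 = 1,024 × 1,024 × 2 = 2^10 × 2^10 × 2^1 = 2^21, so n = 21.

Answer: 21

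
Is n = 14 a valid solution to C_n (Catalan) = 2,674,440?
Yes
C_14 = C(28,14)/(14+1) = 40,116,600/15 = 2,674,440, which equals 2,674,440.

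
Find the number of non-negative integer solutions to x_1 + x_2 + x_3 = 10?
66

C(10+3-1, 3-1) = 66.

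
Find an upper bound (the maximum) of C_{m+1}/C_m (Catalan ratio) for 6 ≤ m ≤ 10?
7/2

Solution: C_{m+1}/C_m = 2(2m+1)/(m+2), which increases with m. Maximum at m = 10: 2·21/12 = 7/2.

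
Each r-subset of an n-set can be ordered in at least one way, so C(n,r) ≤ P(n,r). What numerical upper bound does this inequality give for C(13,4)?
17,160

Explanation: P(13,4) = 13·12·11·10 = 17,160, so C(13,4) ≤ 17,160. (The bound is loose by a factor of 4! = 24: C(13,4) = 17,160/24 = 715.)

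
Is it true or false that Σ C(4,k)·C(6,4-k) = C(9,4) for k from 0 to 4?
False

Working:
Vandermonde's identity gives C(10,4) = 210; RHS C(9,4) = 126.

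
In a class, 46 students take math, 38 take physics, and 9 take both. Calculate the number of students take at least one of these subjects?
|A∪B| = |A|+|B|-|A∩B| = 46+38-9 = 75.
Final answer: 75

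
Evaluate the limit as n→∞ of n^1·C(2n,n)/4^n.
∞

C(2n,n) ~ 4^n/√(πn), so n^1·C(2n,n)/4^n ~ n^(1 − 1/2)/√π → ∞.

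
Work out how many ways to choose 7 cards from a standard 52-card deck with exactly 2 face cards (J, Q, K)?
43,428,528

12 face cards and 40 non-face cards: C(12,2) × C(40,5) = 66 × 658,008 = 43,428,528.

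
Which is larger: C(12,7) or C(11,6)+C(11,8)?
C(12,7)

Explanation: C(12,7)=792; C(11,6)+C(11,8)=462+165=627.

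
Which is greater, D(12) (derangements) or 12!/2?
D(12) = (12-1)·[D(11) + D(10)] = 11·[14,684,570 + 1,334,961] = 176,214,841; 12!/2 = 479,001,600/2 = 239,500,800.

Answer: 12!/2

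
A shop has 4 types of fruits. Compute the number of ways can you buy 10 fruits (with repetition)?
286

Reasoning: Stars and bars: C(10+4-1, 10) = C(13, 10) = 286.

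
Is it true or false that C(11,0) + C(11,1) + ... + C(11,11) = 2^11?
True

Solution: Binomial theorem with x = y = 1: Σ C(11,i) = (1+1)^11 = 2^11 = 2,048. The statement holds.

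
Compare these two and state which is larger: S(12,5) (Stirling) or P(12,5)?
S(12,5)

S(12,5) = 5·S(11,5) + S(11,4) = 5·246,730 + 145,750 = 1,379,400; P(12,5) = 95,040.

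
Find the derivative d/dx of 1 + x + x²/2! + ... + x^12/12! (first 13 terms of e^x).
1 + x + x²/2! + ... + x^11/11!

Explanation: Differentiating term by term gives the first 12 terms of e^x.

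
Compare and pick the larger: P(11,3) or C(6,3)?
P(11,3)

Solution: P(11,3)=990, C(6,3)=20.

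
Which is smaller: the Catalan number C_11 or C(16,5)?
C_11 = C(22,11)/(11+1) = 705,432/12 = 58,786; C(16,5) = 4,368.
Final answer: C(16,5)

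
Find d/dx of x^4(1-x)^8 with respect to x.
4x^3(1-x)^8 - 8x^4(1-x)^7
Product rule: 4x^{3}(1-x)^{8} + x^4·(-8)(1-x)^{7}.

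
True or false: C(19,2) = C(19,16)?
False

Solution: C(19,2) = 171 but C(19,16) = 969; symmetry gives C(19,2) = C(19,17), not C(19,16).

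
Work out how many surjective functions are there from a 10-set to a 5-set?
5,103,000

Explanation: Onto functions = 5! × S(10,5)
First compute S(10,5) via recurrence:
Using the Stirling recurrence: S(n,k) = k·S(n-1,k) + S(n-1,k-1)
S(10,5) = 5·S(9,5) + S(9,4)
         = 5·6951 + 7770
         = 34755 + 7770
         = 42,525
Then: 120 × 42525 = 5,103,000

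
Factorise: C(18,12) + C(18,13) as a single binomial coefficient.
C(19,13)

Solution: By Pascal's identity: C(18,12) + C(18,13) = C(19,13) = 27,132.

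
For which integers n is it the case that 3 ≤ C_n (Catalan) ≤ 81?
3, 4, 5
C_2=2; C_3=5; C_4=14; C_5=42; C_6=132. So valid n = 3, 4, 5.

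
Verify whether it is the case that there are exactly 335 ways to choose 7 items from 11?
False

Working:
C(11,7) = 330 ≠ 335.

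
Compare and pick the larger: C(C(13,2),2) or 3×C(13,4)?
C(C(13,2),2)

Reasoning: C(C(13,2),2)=3,003, 3×C(13,4)=2,145.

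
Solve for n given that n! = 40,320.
8

Explanation: n! is strictly increasing. 6! = 720, 7! = 5,040, 8! = 40,320 ✓. So n = 8.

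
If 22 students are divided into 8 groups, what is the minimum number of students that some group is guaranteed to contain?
Pigeonhole: ⌈22/8⌉ = 3.

Answer: 3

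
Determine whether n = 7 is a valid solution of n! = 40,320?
7! = 7·6! = 7·720 = 5,040, which does not equal 40,320.

Answer: No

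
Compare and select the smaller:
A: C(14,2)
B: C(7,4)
B
A=C(14,2)=91, B=C(7,4)=35.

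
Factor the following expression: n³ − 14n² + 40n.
n(n − 4)(n − 10)

Solution: n³ − 14n² + 40n = n(n² − 14n + 40) = n(n − 4)(n − 10).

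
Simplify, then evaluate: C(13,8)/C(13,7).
C(n,k+1)/C(n,k) = (n−k)/(k+1). Here (13−7)/(7+1) = 6/8 = 3/4.
Final answer: 3/4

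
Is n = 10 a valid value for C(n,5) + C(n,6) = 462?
Yes

Explanation: C(10,5) + C(10,6) = 252 + 210 = 462, which equals 462.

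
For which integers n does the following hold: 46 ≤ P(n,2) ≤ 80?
P(7,2)=42; P(8,2)=56; P(9,2)=72; P(10,2)=90. So valid n = 8, 9.
Final answer: 8, 9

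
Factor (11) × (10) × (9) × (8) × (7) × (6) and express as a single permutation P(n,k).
P(11,6) = 11!/(5)!

Product of 6 consecutive descending integers starting at 11: P(11,6) = 11!/5! = 332,640.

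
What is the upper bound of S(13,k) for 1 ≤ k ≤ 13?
9,321,312

Reasoning: Row S(13,k) for k = 1..13 (via S(n,k) = k·S(n−1,k) + S(n−1,k−1)): 1, 4,095, 261,625, 2,532,530, 7,508,501, 9,321,312, 5,715,424, 1,899,612, 359,502, 39,325, 2,431, 78, 1. The row is unimodal; maximum at k = 6: 9,321,312.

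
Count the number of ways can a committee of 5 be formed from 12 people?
792

Reasoning: C(12,5) = 12! / (5! × (12-5)!)
         = 12! / (5! × 7!)
         = 792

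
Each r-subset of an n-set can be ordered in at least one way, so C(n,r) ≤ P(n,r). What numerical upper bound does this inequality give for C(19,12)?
24,135,932,620,800

Working:
P(19,12) = 19·18·17·16·15·14·13·12·11·10·9·8 = 24,135,932,620,800, so C(19,12) ≤ 24,135,932,620,800. (The bound is loose by a factor of 12! = 479,001,600: C(19,12) = 24,135,932,620,800/479,001,600 = 50,388.)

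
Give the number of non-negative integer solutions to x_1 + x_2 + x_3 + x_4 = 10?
286

Solution: C(10+4-1, 4-1) = 286.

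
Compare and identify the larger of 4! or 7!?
7!

Explanation: 4!=24, 7!=5,040. 7! > 4!.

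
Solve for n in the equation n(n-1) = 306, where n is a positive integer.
18
n² − n − 306 = 0, so n = (1 ± √(1 + 4·306))/2 = (1 ± √1,225)/2 = (1 ± 35)/2, i.e. n = 18 or n = -17. Taking the positive root, n = 18 (check: 18×17 = 306).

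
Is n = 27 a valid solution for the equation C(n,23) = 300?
C(27,23) = 27·26·25·24·23·22·21·20·19·18·17·16·15·14·13·12·11·10·9·8·7·6·5/23! = 453,702,893,767,431,340,032,000,000/25,852,016,738,884,976,640,000 = 17,550, which does not equal 300.
Final answer: No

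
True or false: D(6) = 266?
Derangements of 6 elements: D(6) = (6-1)·[D(5) + D(4)] = 5·[44 + 9] = 265.

Answer: False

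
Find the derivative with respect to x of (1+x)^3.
3(1+x)^2

Using the power rule: d/dx (1+x)^3 = 3(1+x)^{2}.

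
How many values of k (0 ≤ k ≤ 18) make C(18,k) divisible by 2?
15
Checking C(18,k) mod 2 for k = 0..18: divisible at k = 1, 3, 4, 5, 6, 7, 8, 9, 10, 11, 12, 13, 14, 15, 17. That's 15 values.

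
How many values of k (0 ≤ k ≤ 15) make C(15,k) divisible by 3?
Checking C(15,k) mod 3 for k = 0..15: divisible at k = 1, 2, 4, 5, 7, 8, 10, 11, 13, 14. That's 10 values.

Answer: 10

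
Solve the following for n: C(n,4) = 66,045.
37

Reasoning: C(n,4) = n(n−1)(n−2)(n−3)/4! is increasing in n, and n(n−1)(n−2)(n−3) = 4!·66,045 = 1,585,080 ≈ (n−1.5)^4 gives n ≈ 37.0. Check: C(35,4) = 52,360, C(36,4) = 58,905, C(37,4) = 66,045 ✓. So n = 37.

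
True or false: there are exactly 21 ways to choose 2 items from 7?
True

Explanation: C(7,2) = 21.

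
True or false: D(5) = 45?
False

Explanation: Derangements of 5 elements: D(5) = (5-1)·[D(4) + D(3)] = 4·[9 + 2] = 44.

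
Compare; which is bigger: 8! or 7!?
8!=40,320, 7!=5,040. 8! > 7!.
Final answer: 8!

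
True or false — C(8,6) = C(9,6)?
LHS = C(8,6) = 28; RHS = C(9,6) = 84. 28 ≠ 84, so the statement does not hold.

Answer: False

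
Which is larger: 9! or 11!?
11!

Working:
9!=362,880, 11!=39,916,800. 11! > 9!.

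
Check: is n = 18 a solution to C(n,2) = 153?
Yes
C(18,2) = 18·17/2! = 306/2 = 153, which equals 153.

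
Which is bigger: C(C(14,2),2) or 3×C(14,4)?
C(C(14,2),2)

Explanation: C(C(14,2),2)=4,095, 3×C(14,4)=3,003.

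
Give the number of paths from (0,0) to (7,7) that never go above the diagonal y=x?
Counted by the Catalan number C_7: C_7 = C(14,7)/(7+1) = 3,432/8 = 429.

Answer: 429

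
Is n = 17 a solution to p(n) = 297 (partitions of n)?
Yes

Solution: Pentagonal recurrence p(n) = p(n−1) + p(n−2) − p(n−5) − p(n−7) + …: p(17) = p(16) + p(15) − p(12) − p(10) + p(5) + p(2) = 231 + 176 − 77 − 42 + 7 + 2 = 297, which equals 297.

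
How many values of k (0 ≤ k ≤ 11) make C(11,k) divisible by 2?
Checking C(11,k) mod 2 for k = 0..11: divisible at k = 4, 5, 6, 7. That's 4 values.
Final answer: 4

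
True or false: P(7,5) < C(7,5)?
False
P(7,5) = 2,520 and C(7,5) = 21; P(n,r) = r! × C(n,r) so P > C whenever r ≥ 2.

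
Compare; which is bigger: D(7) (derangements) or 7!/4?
D(7)

Solution: D(7) = (7-1)·[D(6) + D(5)] = 6·[265 + 44] = 1,854; 7!/4 = 5,040/4 = 1,260.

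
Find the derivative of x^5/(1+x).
(5x^4(1+x) - x^5)/(1+x)²

Quotient rule: [5x^{4}(1+x) - x^5]/(1+x)².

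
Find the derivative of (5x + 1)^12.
Chain rule: 12(5x+1)^{11} × 5 = 60(5x+1)^{11}.

Answer: 60(5x + 1)^11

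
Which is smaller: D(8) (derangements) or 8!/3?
8!/3

Working:
D(8) = (8-1)·[D(7) + D(6)] = 7·[1,854 + 265] = 14,833; 8!/3 = 40,320/3 = 13,440.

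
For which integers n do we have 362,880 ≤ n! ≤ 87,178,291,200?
9, 10, 11, 12, 13, 14

Reasoning: n! is strictly increasing; 9! = 362,880 and 14! = 87,178,291,200, so valid n = 9, 10, 11, 12, 13, 14.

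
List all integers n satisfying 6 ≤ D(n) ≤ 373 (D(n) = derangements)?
4, 5, 6

Using D(n) = (n−1)[D(n−1) + D(n−2)] with D(1)=0, D(2)=1: D(3)=2; D(4)=9; D(5)=44; D(6)=265; D(7)=1,854. So valid n = 4, 5, 6.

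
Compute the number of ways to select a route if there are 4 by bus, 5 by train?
9

Solution: By the addition principle: 4 + 5 = 9.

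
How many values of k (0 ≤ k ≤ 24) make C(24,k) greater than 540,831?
Row 24 is unimodal and symmetric about k=24/2. C(24,7)=346,104 ≤ 540,831; C(24,8)=735,471 > 540,831; by symmetry C(24,k) > 540,831 for k = 8..16. That's 16 - 8 + 1 = 9 values.
Final answer: 9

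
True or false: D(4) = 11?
False

Explanation: Derangements of 4 elements: D(4) = (4-1)·[D(3) + D(2)] = 3·[2 + 1] = 9.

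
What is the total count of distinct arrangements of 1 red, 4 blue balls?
Multinomial: 5!/(1! × 4!) = 5.
Final answer: 5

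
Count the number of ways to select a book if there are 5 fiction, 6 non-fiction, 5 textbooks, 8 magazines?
24

By the addition principle: 5 + 6 + 5 + 8 = 24.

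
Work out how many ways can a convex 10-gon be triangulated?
1,430
Using the Catalan number formula: C_n = C(2n, n) / (n+1)
C_8 = C(16, 8) / (8+1)
     = 12870 / 9
     = 1,430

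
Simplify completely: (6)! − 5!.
(6)! − 5! = (6)·5! − 5! = (6−1)·5! = 5·5! = 600.

Answer: 600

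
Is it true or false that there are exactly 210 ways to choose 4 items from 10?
True

Working:
C(10,4) = 210.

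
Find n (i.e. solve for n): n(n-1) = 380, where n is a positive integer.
20

Solution: n² − n − 380 = 0, so n = (1 ± √(1 + 4·380))/2 = (1 ± √1,521)/2 = (1 ± 39)/2, i.e. n = 20 or n = -19. Taking the positive root, n = 20 (check: 20×19 = 380).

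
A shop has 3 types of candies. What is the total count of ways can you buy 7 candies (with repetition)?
36

Stars and bars: C(7+3-1, 7) = C(9, 7) = 36.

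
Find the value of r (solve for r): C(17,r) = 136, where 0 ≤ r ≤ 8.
2

Solution: C(17,r) is increasing for 0 ≤ r ≤ 8. Stepping up (C(17,r+1) = C(17,r)·(17−r)/(r+1)): C(17,1) = 17, C(17,2) = 136 ✓. So r = 2.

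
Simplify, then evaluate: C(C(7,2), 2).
C(7,2) = 21, then C(21, 2) = 210.
Final answer: 210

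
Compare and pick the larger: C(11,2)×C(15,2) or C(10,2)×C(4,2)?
C(11,2)×C(15,2)

Working:
C(11,2)×C(15,2)=5,775, C(10,2)×C(4,2)=270.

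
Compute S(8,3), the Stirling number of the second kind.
966

Explanation: Using the Stirling recurrence: S(n,k) = k·S(n-1,k) + S(n-1,k-1)
S(8,3) = 3·S(7,3) + S(7,2)
         = 3·301 + 63
         = 903 + 63
         = 966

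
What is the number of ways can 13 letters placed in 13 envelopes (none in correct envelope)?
2,290,792,932

Solution: Using D(n) = (n-1)[D(n-1) + D(n-2)]:
D(13) = (13-1) × [D(12) + D(11)]
      = 12 × [176214841 + 14684570]
      = 12 × 190899411
      = 2,290,792,932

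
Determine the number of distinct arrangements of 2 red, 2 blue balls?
6

Multinomial: 4!/(2! × 2!) = 6.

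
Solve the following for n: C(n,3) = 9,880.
40

Solution: C(n,3) = n(n−1)(n−2)/3! is increasing in n, and n(n−1)(n−2) = 3!·9,880 = 59,280 ≈ (n−1)^3 gives n ≈ 40.0. Check: C(38,3) = 8,436, C(39,3) = 9,139, C(40,3) = 9,880 ✓. So n = 40.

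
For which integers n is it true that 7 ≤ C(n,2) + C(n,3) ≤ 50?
4, 5, 6

Working:
C(3,2)+C(3,3)=4; C(4,2)+C(4,3)=10; C(5,2)+C(5,3)=20; C(6,2)+C(6,3)=35; C(7,2)+C(7,3)=56. So valid n = 4, 5, 6.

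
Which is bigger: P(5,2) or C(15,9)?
C(15,9)

Solution: P(5,2)=20, C(15,9)=5,005.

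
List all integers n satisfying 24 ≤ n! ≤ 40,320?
n! is strictly increasing; 4! = 24 and 8! = 40,320, so valid n = 4, 5, 6, 7, 8.

Answer: 4, 5, 6, 7, 8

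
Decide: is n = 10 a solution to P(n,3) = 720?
Yes

Working:
P(10,3) = 10·9·8 = 720, which equals 720.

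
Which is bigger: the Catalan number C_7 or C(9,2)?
C_7

Working:
C_7 = C(14,7)/(7+1) = 3,432/8 = 429; C(9,2) = 36.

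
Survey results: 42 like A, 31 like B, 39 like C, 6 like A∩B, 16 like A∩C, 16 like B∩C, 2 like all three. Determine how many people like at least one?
76

Explanation: |A∪B∪C| = 42+31+39-6-16-16+2 = 76.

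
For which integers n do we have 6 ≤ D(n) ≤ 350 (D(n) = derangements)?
4, 5, 6

Explanation: Using D(n) = (n−1)[D(n−1) + D(n−2)] with D(1)=0, D(2)=1: D(3)=2; D(4)=9; D(5)=44; D(6)=265; D(7)=1,854. So valid n = 4, 5, 6.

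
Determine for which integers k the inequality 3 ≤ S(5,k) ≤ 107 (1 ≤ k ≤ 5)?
2, 3, 4

Explanation: S(5,1)=1; S(5,2)=15; S(5,3)=25; S(5,4)=10; S(5,5)=1. So valid k = 2, 3, 4.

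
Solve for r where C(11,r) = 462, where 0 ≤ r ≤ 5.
5

Explanation: C(11,r) is increasing for 0 ≤ r ≤ 5. Stepping up (C(11,r+1) = C(11,r)·(11−r)/(r+1)): C(11,1) = 11, C(11,2) = 55, C(11,3) = 165, C(11,4) = 330, C(11,5) = 462 ✓. So r = 5.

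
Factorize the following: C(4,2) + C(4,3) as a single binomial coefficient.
C(5,3)

Reasoning: By Pascal's identity: C(4,2) + C(4,3) = C(5,3) = 10.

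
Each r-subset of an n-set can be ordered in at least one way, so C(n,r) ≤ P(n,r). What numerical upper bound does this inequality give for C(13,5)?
154,440
P(13,5) = 13·12·11·10·9 = 154,440, so C(13,5) ≤ 154,440. (The bound is loose by a factor of 5! = 120: C(13,5) = 154,440/120 = 1,287.)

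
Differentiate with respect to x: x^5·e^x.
(5x^4 + x^5)e^x

Working:
Product rule: d/dx[x^5]·e^x + x^5·d/dx[e^x] = 5x^{4}e^x + x^5e^x.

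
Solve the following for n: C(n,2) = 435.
30

C(n,2) = n(n−1)/2! is increasing in n, and n(n−1) = 2!·435 = 870 ≈ (n−0.5)^2 gives n ≈ 30.0. Check: C(28,2) = 378, C(29,2) = 406, C(30,2) = 435 ✓. So n = 30.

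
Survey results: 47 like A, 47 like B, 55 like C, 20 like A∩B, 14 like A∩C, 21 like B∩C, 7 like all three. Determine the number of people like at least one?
101

Working:
|A∪B∪C| = 47+47+55-20-14-21+7 = 101.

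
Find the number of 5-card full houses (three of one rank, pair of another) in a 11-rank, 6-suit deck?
33,000

Triple rank: 11. Triple suits: C(6,3)=20. Pair rank: 10. Pair suits: C(6,2)=15. Total: 33,000.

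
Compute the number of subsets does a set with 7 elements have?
Each element can be included or excluded: 2^7 = 128.
Final answer: 128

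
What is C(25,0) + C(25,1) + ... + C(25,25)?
33,554,432
Sum of binomial coefficients = 2^25 = 33,554,432.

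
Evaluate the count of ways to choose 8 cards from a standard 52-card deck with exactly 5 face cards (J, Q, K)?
7,824,960

12 face cards and 40 non-face cards: C(12,5) × C(40,3) = 792 × 9,880 = 7,824,960.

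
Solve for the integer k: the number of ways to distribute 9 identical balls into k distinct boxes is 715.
Stars and bars: the count is C(9+k−1, k−1), increasing in k. k=3: C(11,2) = 55, k=4: C(12,3) = 220, k=5: C(13,4) = 715 ✓. So k = 5.

Answer: 5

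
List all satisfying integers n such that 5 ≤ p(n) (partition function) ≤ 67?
4, 5, 6, 7, 8, 9, 10, 11
Tabulating p(n) via p(n) = p(n−1) + p(n−2) − p(n−5) − p(n−7) + …: p(3)=3; p(4)=5; p(5)=7; p(6)=11; p(7)=15; p(8)=22; p(9)=30; p(10)=42; p(11)=56; p(12)=77. So valid n = 4, 5, 6, 7, 8, 9, 10, 11.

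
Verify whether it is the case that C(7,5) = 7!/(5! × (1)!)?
False

Working:
The correct denominator is 5!×2!, giving C(7,5) = 21; the stated RHS is 7!/(5!×1!) = 42 ≠ 21, so the statement does not hold.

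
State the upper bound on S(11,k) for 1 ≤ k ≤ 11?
246,730

Reasoning: Row S(11,k) for k = 1..11 (via S(n,k) = k·S(n−1,k) + S(n−1,k−1)): 1, 1,023, 28,501, 145,750, 246,730, 179,487, 63,987, 11,880, 1,155, 55, 1. The row is unimodal; maximum at k = 5: 246,730.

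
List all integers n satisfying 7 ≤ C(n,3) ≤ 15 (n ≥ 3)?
5

Working:
C(4,3)=4; C(5,3)=10; C(6,3)=20. So valid n = 5.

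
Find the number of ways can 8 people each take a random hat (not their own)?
Using D(n) = (n-1)[D(n-1) + D(n-2)]:
D(8) = (8-1) × [D(7) + D(6)]
      = 7 × [1854 + 265]
      = 7 × 2119
      = 14,833

Answer: 14,833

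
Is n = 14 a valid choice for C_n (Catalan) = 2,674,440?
Yes

C_14 = C(28,14)/(14+1) = 40,116,600/15 = 2,674,440, which equals 2,674,440.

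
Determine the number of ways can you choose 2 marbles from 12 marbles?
66

Working:
C(12,2) = 12! / (2! × (12-2)!)
         = 12! / (2! × 10!)
         = 66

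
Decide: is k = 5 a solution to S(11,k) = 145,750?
No

S(11,5) = 5·S(10,5) + S(10,4) = 5·42,525 + 34,105 = 246,730, which does not equal 145,750.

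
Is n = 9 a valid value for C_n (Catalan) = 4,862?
Yes
C_9 = C(18,9)/(9+1) = 48,620/10 = 4,862, which equals 4,862.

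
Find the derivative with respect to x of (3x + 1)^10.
30(3x + 1)^9

Explanation: Chain rule: 10(3x+1)^{9} × 3 = 30(3x+1)^{9}.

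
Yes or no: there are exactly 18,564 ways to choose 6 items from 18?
Yes

Working:
C(18,6) = 18,564.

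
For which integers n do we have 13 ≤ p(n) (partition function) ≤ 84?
7, 8, 9, 10, 11, 12

Solution: Tabulating p(n) via p(n) = p(n−1) + p(n−2) − p(n−5) − p(n−7) + …: p(6)=11; p(7)=15; p(8)=22; p(9)=30; p(10)=42; p(11)=56; p(12)=77; p(13)=101. So valid n = 7, 8, 9, 10, 11, 12.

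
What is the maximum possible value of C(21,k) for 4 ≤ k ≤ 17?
352,716

Working:
C(21,k) is maximised at the centre of the row: C(21,10) = 352,716.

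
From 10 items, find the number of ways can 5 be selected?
252

Solution: C(10,5) = 10! / (5! × (10-5)!)
         = 10! / (5! × 5!)
         = 252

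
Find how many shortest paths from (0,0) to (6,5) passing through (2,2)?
To (2,2): C(4,2)=6. From there: C(7,4)=35. Total: 210.

Answer: 210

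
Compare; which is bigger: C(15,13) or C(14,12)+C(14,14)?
C(15,13)

Working:
C(15,13)=105; C(14,12)+C(14,14)=91+1=92.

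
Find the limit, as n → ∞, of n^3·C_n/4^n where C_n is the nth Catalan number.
C_n ~ 4^n/(n^(3/2)√π), so n^3·C_n/4^n ~ n^(3 − 3/2)/√π → ∞.
Final answer: ∞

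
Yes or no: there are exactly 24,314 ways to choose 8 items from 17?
No

Reasoning: C(17,8) = 24,310 ≠ 24314.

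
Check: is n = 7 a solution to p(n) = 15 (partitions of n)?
Yes

Explanation: Pentagonal recurrence p(n) = p(n−1) + p(n−2) − p(n−5) − p(n−7) + …: p(7) = p(6) + p(5) − p(2) − p(0) = 11 + 7 − 2 − 1 = 15, which equals 15.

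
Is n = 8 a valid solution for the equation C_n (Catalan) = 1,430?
Yes

C_8 = C(16,8)/(8+1) = 12,870/9 = 1,430, which equals 1,430.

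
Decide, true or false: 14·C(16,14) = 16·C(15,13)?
Absorption identity k·C(n,k) = n·C(n-1,k-1). LHS = 14·120 = 1,680; RHS = 16·105 = 1,680.

Answer: True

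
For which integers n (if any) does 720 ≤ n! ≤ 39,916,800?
n! is strictly increasing; 6! = 720 and 11! = 39,916,800, so valid n = 6, 7, 8, 9, 10, 11.

Answer: 6, 7, 8, 9, 10, 11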